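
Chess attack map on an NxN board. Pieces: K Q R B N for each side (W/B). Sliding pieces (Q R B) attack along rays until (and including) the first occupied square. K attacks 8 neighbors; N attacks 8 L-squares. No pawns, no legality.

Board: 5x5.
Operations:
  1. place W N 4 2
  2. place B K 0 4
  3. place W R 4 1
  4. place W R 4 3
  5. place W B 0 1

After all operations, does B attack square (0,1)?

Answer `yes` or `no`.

Answer: no

Derivation:
Op 1: place WN@(4,2)
Op 2: place BK@(0,4)
Op 3: place WR@(4,1)
Op 4: place WR@(4,3)
Op 5: place WB@(0,1)
Per-piece attacks for B:
  BK@(0,4): attacks (0,3) (1,4) (1,3)
B attacks (0,1): no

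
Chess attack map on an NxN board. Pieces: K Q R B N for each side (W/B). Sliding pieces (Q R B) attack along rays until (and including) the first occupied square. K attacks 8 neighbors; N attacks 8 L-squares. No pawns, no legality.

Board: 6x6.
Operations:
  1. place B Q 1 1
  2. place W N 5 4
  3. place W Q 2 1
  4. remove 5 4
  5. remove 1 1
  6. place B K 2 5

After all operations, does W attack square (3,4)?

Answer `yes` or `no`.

Op 1: place BQ@(1,1)
Op 2: place WN@(5,4)
Op 3: place WQ@(2,1)
Op 4: remove (5,4)
Op 5: remove (1,1)
Op 6: place BK@(2,5)
Per-piece attacks for W:
  WQ@(2,1): attacks (2,2) (2,3) (2,4) (2,5) (2,0) (3,1) (4,1) (5,1) (1,1) (0,1) (3,2) (4,3) (5,4) (3,0) (1,2) (0,3) (1,0) [ray(0,1) blocked at (2,5)]
W attacks (3,4): no

Answer: no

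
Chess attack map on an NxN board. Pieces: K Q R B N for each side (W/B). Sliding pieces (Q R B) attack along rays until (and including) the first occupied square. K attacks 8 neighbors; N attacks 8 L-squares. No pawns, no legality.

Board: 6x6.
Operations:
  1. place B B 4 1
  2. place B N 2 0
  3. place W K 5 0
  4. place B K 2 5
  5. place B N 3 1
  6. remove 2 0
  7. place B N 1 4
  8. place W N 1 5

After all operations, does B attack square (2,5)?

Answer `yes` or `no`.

Answer: no

Derivation:
Op 1: place BB@(4,1)
Op 2: place BN@(2,0)
Op 3: place WK@(5,0)
Op 4: place BK@(2,5)
Op 5: place BN@(3,1)
Op 6: remove (2,0)
Op 7: place BN@(1,4)
Op 8: place WN@(1,5)
Per-piece attacks for B:
  BN@(1,4): attacks (3,5) (2,2) (3,3) (0,2)
  BK@(2,5): attacks (2,4) (3,5) (1,5) (3,4) (1,4)
  BN@(3,1): attacks (4,3) (5,2) (2,3) (1,2) (5,0) (1,0)
  BB@(4,1): attacks (5,2) (5,0) (3,2) (2,3) (1,4) (3,0) [ray(1,-1) blocked at (5,0); ray(-1,1) blocked at (1,4)]
B attacks (2,5): no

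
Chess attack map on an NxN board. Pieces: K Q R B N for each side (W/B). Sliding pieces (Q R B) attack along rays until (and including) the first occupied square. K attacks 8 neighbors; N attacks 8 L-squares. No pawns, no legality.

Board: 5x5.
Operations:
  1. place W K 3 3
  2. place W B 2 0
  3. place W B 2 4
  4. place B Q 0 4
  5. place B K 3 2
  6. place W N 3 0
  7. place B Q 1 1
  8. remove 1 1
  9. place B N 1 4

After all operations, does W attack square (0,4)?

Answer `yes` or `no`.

Op 1: place WK@(3,3)
Op 2: place WB@(2,0)
Op 3: place WB@(2,4)
Op 4: place BQ@(0,4)
Op 5: place BK@(3,2)
Op 6: place WN@(3,0)
Op 7: place BQ@(1,1)
Op 8: remove (1,1)
Op 9: place BN@(1,4)
Per-piece attacks for W:
  WB@(2,0): attacks (3,1) (4,2) (1,1) (0,2)
  WB@(2,4): attacks (3,3) (1,3) (0,2) [ray(1,-1) blocked at (3,3)]
  WN@(3,0): attacks (4,2) (2,2) (1,1)
  WK@(3,3): attacks (3,4) (3,2) (4,3) (2,3) (4,4) (4,2) (2,4) (2,2)
W attacks (0,4): no

Answer: no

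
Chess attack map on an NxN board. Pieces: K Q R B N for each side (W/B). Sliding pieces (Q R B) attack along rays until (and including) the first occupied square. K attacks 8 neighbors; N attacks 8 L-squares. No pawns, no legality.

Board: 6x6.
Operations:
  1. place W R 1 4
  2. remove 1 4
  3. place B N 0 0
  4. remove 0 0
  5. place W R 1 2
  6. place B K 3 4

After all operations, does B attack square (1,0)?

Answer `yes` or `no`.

Answer: no

Derivation:
Op 1: place WR@(1,4)
Op 2: remove (1,4)
Op 3: place BN@(0,0)
Op 4: remove (0,0)
Op 5: place WR@(1,2)
Op 6: place BK@(3,4)
Per-piece attacks for B:
  BK@(3,4): attacks (3,5) (3,3) (4,4) (2,4) (4,5) (4,3) (2,5) (2,3)
B attacks (1,0): no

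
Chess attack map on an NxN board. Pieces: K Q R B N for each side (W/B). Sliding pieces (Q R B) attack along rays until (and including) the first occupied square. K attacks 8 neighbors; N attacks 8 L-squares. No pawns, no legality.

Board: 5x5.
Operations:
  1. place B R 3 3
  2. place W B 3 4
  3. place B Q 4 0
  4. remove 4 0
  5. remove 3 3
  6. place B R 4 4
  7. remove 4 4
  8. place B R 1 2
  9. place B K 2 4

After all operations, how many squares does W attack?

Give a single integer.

Op 1: place BR@(3,3)
Op 2: place WB@(3,4)
Op 3: place BQ@(4,0)
Op 4: remove (4,0)
Op 5: remove (3,3)
Op 6: place BR@(4,4)
Op 7: remove (4,4)
Op 8: place BR@(1,2)
Op 9: place BK@(2,4)
Per-piece attacks for W:
  WB@(3,4): attacks (4,3) (2,3) (1,2) [ray(-1,-1) blocked at (1,2)]
Union (3 distinct): (1,2) (2,3) (4,3)

Answer: 3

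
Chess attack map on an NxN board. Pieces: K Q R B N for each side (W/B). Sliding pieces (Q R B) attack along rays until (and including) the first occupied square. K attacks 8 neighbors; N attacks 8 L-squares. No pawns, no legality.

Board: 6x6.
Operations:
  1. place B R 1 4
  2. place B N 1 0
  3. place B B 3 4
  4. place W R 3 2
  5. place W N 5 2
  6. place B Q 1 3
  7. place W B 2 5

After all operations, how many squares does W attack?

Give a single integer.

Answer: 12

Derivation:
Op 1: place BR@(1,4)
Op 2: place BN@(1,0)
Op 3: place BB@(3,4)
Op 4: place WR@(3,2)
Op 5: place WN@(5,2)
Op 6: place BQ@(1,3)
Op 7: place WB@(2,5)
Per-piece attacks for W:
  WB@(2,5): attacks (3,4) (1,4) [ray(1,-1) blocked at (3,4); ray(-1,-1) blocked at (1,4)]
  WR@(3,2): attacks (3,3) (3,4) (3,1) (3,0) (4,2) (5,2) (2,2) (1,2) (0,2) [ray(0,1) blocked at (3,4); ray(1,0) blocked at (5,2)]
  WN@(5,2): attacks (4,4) (3,3) (4,0) (3,1)
Union (12 distinct): (0,2) (1,2) (1,4) (2,2) (3,0) (3,1) (3,3) (3,4) (4,0) (4,2) (4,4) (5,2)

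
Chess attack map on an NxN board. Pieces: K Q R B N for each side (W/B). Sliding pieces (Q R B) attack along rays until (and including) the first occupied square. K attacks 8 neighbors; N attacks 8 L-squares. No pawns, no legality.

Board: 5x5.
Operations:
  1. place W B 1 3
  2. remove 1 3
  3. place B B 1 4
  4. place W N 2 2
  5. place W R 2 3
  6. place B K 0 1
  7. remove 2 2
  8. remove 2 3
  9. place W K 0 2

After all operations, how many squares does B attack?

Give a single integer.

Op 1: place WB@(1,3)
Op 2: remove (1,3)
Op 3: place BB@(1,4)
Op 4: place WN@(2,2)
Op 5: place WR@(2,3)
Op 6: place BK@(0,1)
Op 7: remove (2,2)
Op 8: remove (2,3)
Op 9: place WK@(0,2)
Per-piece attacks for B:
  BK@(0,1): attacks (0,2) (0,0) (1,1) (1,2) (1,0)
  BB@(1,4): attacks (2,3) (3,2) (4,1) (0,3)
Union (9 distinct): (0,0) (0,2) (0,3) (1,0) (1,1) (1,2) (2,3) (3,2) (4,1)

Answer: 9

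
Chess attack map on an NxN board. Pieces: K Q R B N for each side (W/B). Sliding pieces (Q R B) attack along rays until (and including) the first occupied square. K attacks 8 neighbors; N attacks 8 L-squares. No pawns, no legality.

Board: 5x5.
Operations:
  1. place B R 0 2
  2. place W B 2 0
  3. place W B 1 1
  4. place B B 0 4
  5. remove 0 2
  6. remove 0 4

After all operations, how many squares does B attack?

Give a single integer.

Op 1: place BR@(0,2)
Op 2: place WB@(2,0)
Op 3: place WB@(1,1)
Op 4: place BB@(0,4)
Op 5: remove (0,2)
Op 6: remove (0,4)
Per-piece attacks for B:
Union (0 distinct): (none)

Answer: 0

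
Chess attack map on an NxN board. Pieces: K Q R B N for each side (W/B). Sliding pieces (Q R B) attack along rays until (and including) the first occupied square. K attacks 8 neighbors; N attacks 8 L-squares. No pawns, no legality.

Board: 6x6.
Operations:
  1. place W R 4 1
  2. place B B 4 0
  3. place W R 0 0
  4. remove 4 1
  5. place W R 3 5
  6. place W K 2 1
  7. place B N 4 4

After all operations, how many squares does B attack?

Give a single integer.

Answer: 9

Derivation:
Op 1: place WR@(4,1)
Op 2: place BB@(4,0)
Op 3: place WR@(0,0)
Op 4: remove (4,1)
Op 5: place WR@(3,5)
Op 6: place WK@(2,1)
Op 7: place BN@(4,4)
Per-piece attacks for B:
  BB@(4,0): attacks (5,1) (3,1) (2,2) (1,3) (0,4)
  BN@(4,4): attacks (2,5) (5,2) (3,2) (2,3)
Union (9 distinct): (0,4) (1,3) (2,2) (2,3) (2,5) (3,1) (3,2) (5,1) (5,2)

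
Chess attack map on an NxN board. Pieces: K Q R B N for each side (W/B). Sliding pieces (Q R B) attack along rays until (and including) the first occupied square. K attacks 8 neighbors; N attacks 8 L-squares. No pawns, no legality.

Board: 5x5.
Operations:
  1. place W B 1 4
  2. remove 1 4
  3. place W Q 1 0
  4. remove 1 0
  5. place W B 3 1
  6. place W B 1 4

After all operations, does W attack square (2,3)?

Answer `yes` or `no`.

Answer: yes

Derivation:
Op 1: place WB@(1,4)
Op 2: remove (1,4)
Op 3: place WQ@(1,0)
Op 4: remove (1,0)
Op 5: place WB@(3,1)
Op 6: place WB@(1,4)
Per-piece attacks for W:
  WB@(1,4): attacks (2,3) (3,2) (4,1) (0,3)
  WB@(3,1): attacks (4,2) (4,0) (2,2) (1,3) (0,4) (2,0)
W attacks (2,3): yes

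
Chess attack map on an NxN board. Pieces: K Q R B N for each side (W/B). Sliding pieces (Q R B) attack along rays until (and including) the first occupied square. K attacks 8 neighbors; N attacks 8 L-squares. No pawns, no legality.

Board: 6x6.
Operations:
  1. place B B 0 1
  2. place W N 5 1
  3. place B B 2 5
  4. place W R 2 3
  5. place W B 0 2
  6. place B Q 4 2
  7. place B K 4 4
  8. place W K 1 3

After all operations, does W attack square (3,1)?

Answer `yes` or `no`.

Op 1: place BB@(0,1)
Op 2: place WN@(5,1)
Op 3: place BB@(2,5)
Op 4: place WR@(2,3)
Op 5: place WB@(0,2)
Op 6: place BQ@(4,2)
Op 7: place BK@(4,4)
Op 8: place WK@(1,3)
Per-piece attacks for W:
  WB@(0,2): attacks (1,3) (1,1) (2,0) [ray(1,1) blocked at (1,3)]
  WK@(1,3): attacks (1,4) (1,2) (2,3) (0,3) (2,4) (2,2) (0,4) (0,2)
  WR@(2,3): attacks (2,4) (2,5) (2,2) (2,1) (2,0) (3,3) (4,3) (5,3) (1,3) [ray(0,1) blocked at (2,5); ray(-1,0) blocked at (1,3)]
  WN@(5,1): attacks (4,3) (3,2) (3,0)
W attacks (3,1): no

Answer: no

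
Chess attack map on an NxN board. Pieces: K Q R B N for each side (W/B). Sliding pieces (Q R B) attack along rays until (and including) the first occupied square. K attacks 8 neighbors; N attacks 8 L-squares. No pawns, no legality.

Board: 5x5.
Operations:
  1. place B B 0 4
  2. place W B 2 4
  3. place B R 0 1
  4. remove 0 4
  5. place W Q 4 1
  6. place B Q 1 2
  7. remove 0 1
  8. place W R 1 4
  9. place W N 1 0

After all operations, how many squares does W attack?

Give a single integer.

Op 1: place BB@(0,4)
Op 2: place WB@(2,4)
Op 3: place BR@(0,1)
Op 4: remove (0,4)
Op 5: place WQ@(4,1)
Op 6: place BQ@(1,2)
Op 7: remove (0,1)
Op 8: place WR@(1,4)
Op 9: place WN@(1,0)
Per-piece attacks for W:
  WN@(1,0): attacks (2,2) (3,1) (0,2)
  WR@(1,4): attacks (1,3) (1,2) (2,4) (0,4) [ray(0,-1) blocked at (1,2); ray(1,0) blocked at (2,4)]
  WB@(2,4): attacks (3,3) (4,2) (1,3) (0,2)
  WQ@(4,1): attacks (4,2) (4,3) (4,4) (4,0) (3,1) (2,1) (1,1) (0,1) (3,2) (2,3) (1,4) (3,0) [ray(-1,1) blocked at (1,4)]
Union (19 distinct): (0,1) (0,2) (0,4) (1,1) (1,2) (1,3) (1,4) (2,1) (2,2) (2,3) (2,4) (3,0) (3,1) (3,2) (3,3) (4,0) (4,2) (4,3) (4,4)

Answer: 19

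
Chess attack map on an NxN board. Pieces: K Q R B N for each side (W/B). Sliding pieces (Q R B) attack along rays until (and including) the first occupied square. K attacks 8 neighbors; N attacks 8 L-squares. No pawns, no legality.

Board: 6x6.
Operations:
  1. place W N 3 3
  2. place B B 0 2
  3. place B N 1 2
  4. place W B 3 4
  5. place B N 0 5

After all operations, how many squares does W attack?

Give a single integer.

Answer: 10

Derivation:
Op 1: place WN@(3,3)
Op 2: place BB@(0,2)
Op 3: place BN@(1,2)
Op 4: place WB@(3,4)
Op 5: place BN@(0,5)
Per-piece attacks for W:
  WN@(3,3): attacks (4,5) (5,4) (2,5) (1,4) (4,1) (5,2) (2,1) (1,2)
  WB@(3,4): attacks (4,5) (4,3) (5,2) (2,5) (2,3) (1,2) [ray(-1,-1) blocked at (1,2)]
Union (10 distinct): (1,2) (1,4) (2,1) (2,3) (2,5) (4,1) (4,3) (4,5) (5,2) (5,4)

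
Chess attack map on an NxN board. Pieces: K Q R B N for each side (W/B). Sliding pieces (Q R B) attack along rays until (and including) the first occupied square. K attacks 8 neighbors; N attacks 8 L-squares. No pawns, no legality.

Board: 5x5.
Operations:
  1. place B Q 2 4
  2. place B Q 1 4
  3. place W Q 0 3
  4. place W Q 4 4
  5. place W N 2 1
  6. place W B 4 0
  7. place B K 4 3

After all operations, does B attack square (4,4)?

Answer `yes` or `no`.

Answer: yes

Derivation:
Op 1: place BQ@(2,4)
Op 2: place BQ@(1,4)
Op 3: place WQ@(0,3)
Op 4: place WQ@(4,4)
Op 5: place WN@(2,1)
Op 6: place WB@(4,0)
Op 7: place BK@(4,3)
Per-piece attacks for B:
  BQ@(1,4): attacks (1,3) (1,2) (1,1) (1,0) (2,4) (0,4) (2,3) (3,2) (4,1) (0,3) [ray(1,0) blocked at (2,4); ray(-1,-1) blocked at (0,3)]
  BQ@(2,4): attacks (2,3) (2,2) (2,1) (3,4) (4,4) (1,4) (3,3) (4,2) (1,3) (0,2) [ray(0,-1) blocked at (2,1); ray(1,0) blocked at (4,4); ray(-1,0) blocked at (1,4)]
  BK@(4,3): attacks (4,4) (4,2) (3,3) (3,4) (3,2)
B attacks (4,4): yes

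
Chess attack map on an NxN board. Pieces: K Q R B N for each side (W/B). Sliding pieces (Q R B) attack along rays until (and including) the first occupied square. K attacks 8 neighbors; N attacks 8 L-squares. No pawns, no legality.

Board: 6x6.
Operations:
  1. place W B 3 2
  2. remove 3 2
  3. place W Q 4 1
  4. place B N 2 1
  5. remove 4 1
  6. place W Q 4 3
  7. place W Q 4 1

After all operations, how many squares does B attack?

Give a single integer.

Op 1: place WB@(3,2)
Op 2: remove (3,2)
Op 3: place WQ@(4,1)
Op 4: place BN@(2,1)
Op 5: remove (4,1)
Op 6: place WQ@(4,3)
Op 7: place WQ@(4,1)
Per-piece attacks for B:
  BN@(2,1): attacks (3,3) (4,2) (1,3) (0,2) (4,0) (0,0)
Union (6 distinct): (0,0) (0,2) (1,3) (3,3) (4,0) (4,2)

Answer: 6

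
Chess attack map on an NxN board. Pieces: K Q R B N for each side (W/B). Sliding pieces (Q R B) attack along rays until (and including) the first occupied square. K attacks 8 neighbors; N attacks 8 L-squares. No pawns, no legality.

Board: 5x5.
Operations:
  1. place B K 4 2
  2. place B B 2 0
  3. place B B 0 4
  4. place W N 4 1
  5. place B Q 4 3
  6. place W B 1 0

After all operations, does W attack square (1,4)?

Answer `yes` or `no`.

Answer: no

Derivation:
Op 1: place BK@(4,2)
Op 2: place BB@(2,0)
Op 3: place BB@(0,4)
Op 4: place WN@(4,1)
Op 5: place BQ@(4,3)
Op 6: place WB@(1,0)
Per-piece attacks for W:
  WB@(1,0): attacks (2,1) (3,2) (4,3) (0,1) [ray(1,1) blocked at (4,3)]
  WN@(4,1): attacks (3,3) (2,2) (2,0)
W attacks (1,4): no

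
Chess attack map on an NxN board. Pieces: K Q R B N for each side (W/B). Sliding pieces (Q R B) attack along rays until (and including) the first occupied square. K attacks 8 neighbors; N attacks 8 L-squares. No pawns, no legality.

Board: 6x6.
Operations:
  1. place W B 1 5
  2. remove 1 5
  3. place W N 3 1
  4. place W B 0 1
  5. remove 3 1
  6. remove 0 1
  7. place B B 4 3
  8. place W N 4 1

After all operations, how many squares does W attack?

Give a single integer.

Answer: 4

Derivation:
Op 1: place WB@(1,5)
Op 2: remove (1,5)
Op 3: place WN@(3,1)
Op 4: place WB@(0,1)
Op 5: remove (3,1)
Op 6: remove (0,1)
Op 7: place BB@(4,3)
Op 8: place WN@(4,1)
Per-piece attacks for W:
  WN@(4,1): attacks (5,3) (3,3) (2,2) (2,0)
Union (4 distinct): (2,0) (2,2) (3,3) (5,3)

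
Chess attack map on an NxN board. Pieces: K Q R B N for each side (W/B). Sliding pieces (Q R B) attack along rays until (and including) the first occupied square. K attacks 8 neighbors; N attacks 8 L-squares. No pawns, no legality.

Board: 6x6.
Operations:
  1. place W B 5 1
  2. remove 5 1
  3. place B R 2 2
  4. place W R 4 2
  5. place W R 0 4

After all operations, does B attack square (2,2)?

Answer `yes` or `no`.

Op 1: place WB@(5,1)
Op 2: remove (5,1)
Op 3: place BR@(2,2)
Op 4: place WR@(4,2)
Op 5: place WR@(0,4)
Per-piece attacks for B:
  BR@(2,2): attacks (2,3) (2,4) (2,5) (2,1) (2,0) (3,2) (4,2) (1,2) (0,2) [ray(1,0) blocked at (4,2)]
B attacks (2,2): no

Answer: no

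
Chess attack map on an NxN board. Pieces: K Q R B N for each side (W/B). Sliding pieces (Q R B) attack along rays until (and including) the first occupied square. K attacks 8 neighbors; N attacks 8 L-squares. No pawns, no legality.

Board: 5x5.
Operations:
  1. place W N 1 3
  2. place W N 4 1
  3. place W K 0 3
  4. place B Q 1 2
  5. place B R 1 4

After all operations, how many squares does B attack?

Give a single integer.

Op 1: place WN@(1,3)
Op 2: place WN@(4,1)
Op 3: place WK@(0,3)
Op 4: place BQ@(1,2)
Op 5: place BR@(1,4)
Per-piece attacks for B:
  BQ@(1,2): attacks (1,3) (1,1) (1,0) (2,2) (3,2) (4,2) (0,2) (2,3) (3,4) (2,1) (3,0) (0,3) (0,1) [ray(0,1) blocked at (1,3); ray(-1,1) blocked at (0,3)]
  BR@(1,4): attacks (1,3) (2,4) (3,4) (4,4) (0,4) [ray(0,-1) blocked at (1,3)]
Union (16 distinct): (0,1) (0,2) (0,3) (0,4) (1,0) (1,1) (1,3) (2,1) (2,2) (2,3) (2,4) (3,0) (3,2) (3,4) (4,2) (4,4)

Answer: 16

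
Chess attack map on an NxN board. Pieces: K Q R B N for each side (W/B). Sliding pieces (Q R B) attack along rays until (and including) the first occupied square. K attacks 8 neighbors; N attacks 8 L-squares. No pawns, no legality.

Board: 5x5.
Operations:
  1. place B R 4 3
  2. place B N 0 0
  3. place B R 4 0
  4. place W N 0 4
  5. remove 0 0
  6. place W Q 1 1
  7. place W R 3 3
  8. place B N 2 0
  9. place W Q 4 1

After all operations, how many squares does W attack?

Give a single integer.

Answer: 22

Derivation:
Op 1: place BR@(4,3)
Op 2: place BN@(0,0)
Op 3: place BR@(4,0)
Op 4: place WN@(0,4)
Op 5: remove (0,0)
Op 6: place WQ@(1,1)
Op 7: place WR@(3,3)
Op 8: place BN@(2,0)
Op 9: place WQ@(4,1)
Per-piece attacks for W:
  WN@(0,4): attacks (1,2) (2,3)
  WQ@(1,1): attacks (1,2) (1,3) (1,4) (1,0) (2,1) (3,1) (4,1) (0,1) (2,2) (3,3) (2,0) (0,2) (0,0) [ray(1,0) blocked at (4,1); ray(1,1) blocked at (3,3); ray(1,-1) blocked at (2,0)]
  WR@(3,3): attacks (3,4) (3,2) (3,1) (3,0) (4,3) (2,3) (1,3) (0,3) [ray(1,0) blocked at (4,3)]
  WQ@(4,1): attacks (4,2) (4,3) (4,0) (3,1) (2,1) (1,1) (3,2) (2,3) (1,4) (3,0) [ray(0,1) blocked at (4,3); ray(0,-1) blocked at (4,0); ray(-1,0) blocked at (1,1)]
Union (22 distinct): (0,0) (0,1) (0,2) (0,3) (1,0) (1,1) (1,2) (1,3) (1,4) (2,0) (2,1) (2,2) (2,3) (3,0) (3,1) (3,2) (3,3) (3,4) (4,0) (4,1) (4,2) (4,3)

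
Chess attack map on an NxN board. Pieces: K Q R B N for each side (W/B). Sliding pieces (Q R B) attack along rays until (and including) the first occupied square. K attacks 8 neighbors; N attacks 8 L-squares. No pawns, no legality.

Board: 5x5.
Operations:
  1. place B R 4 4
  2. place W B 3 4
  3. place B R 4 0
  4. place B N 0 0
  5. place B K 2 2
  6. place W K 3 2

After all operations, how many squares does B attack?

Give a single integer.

Op 1: place BR@(4,4)
Op 2: place WB@(3,4)
Op 3: place BR@(4,0)
Op 4: place BN@(0,0)
Op 5: place BK@(2,2)
Op 6: place WK@(3,2)
Per-piece attacks for B:
  BN@(0,0): attacks (1,2) (2,1)
  BK@(2,2): attacks (2,3) (2,1) (3,2) (1,2) (3,3) (3,1) (1,3) (1,1)
  BR@(4,0): attacks (4,1) (4,2) (4,3) (4,4) (3,0) (2,0) (1,0) (0,0) [ray(0,1) blocked at (4,4); ray(-1,0) blocked at (0,0)]
  BR@(4,4): attacks (4,3) (4,2) (4,1) (4,0) (3,4) [ray(0,-1) blocked at (4,0); ray(-1,0) blocked at (3,4)]
Union (18 distinct): (0,0) (1,0) (1,1) (1,2) (1,3) (2,0) (2,1) (2,3) (3,0) (3,1) (3,2) (3,3) (3,4) (4,0) (4,1) (4,2) (4,3) (4,4)

Answer: 18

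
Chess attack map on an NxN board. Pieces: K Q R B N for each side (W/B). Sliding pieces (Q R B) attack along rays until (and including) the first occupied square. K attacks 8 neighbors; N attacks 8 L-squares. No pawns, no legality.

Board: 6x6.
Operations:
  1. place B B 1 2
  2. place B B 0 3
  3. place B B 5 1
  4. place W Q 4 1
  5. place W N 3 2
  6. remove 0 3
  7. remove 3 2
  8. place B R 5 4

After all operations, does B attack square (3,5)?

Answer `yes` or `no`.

Op 1: place BB@(1,2)
Op 2: place BB@(0,3)
Op 3: place BB@(5,1)
Op 4: place WQ@(4,1)
Op 5: place WN@(3,2)
Op 6: remove (0,3)
Op 7: remove (3,2)
Op 8: place BR@(5,4)
Per-piece attacks for B:
  BB@(1,2): attacks (2,3) (3,4) (4,5) (2,1) (3,0) (0,3) (0,1)
  BB@(5,1): attacks (4,2) (3,3) (2,4) (1,5) (4,0)
  BR@(5,4): attacks (5,5) (5,3) (5,2) (5,1) (4,4) (3,4) (2,4) (1,4) (0,4) [ray(0,-1) blocked at (5,1)]
B attacks (3,5): no

Answer: no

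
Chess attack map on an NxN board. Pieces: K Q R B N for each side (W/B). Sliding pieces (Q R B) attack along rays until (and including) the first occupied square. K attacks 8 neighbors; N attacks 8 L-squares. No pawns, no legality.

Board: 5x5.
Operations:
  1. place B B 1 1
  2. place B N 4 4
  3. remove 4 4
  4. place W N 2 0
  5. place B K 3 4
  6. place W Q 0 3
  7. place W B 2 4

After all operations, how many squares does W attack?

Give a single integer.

Answer: 15

Derivation:
Op 1: place BB@(1,1)
Op 2: place BN@(4,4)
Op 3: remove (4,4)
Op 4: place WN@(2,0)
Op 5: place BK@(3,4)
Op 6: place WQ@(0,3)
Op 7: place WB@(2,4)
Per-piece attacks for W:
  WQ@(0,3): attacks (0,4) (0,2) (0,1) (0,0) (1,3) (2,3) (3,3) (4,3) (1,4) (1,2) (2,1) (3,0)
  WN@(2,0): attacks (3,2) (4,1) (1,2) (0,1)
  WB@(2,4): attacks (3,3) (4,2) (1,3) (0,2)
Union (15 distinct): (0,0) (0,1) (0,2) (0,4) (1,2) (1,3) (1,4) (2,1) (2,3) (3,0) (3,2) (3,3) (4,1) (4,2) (4,3)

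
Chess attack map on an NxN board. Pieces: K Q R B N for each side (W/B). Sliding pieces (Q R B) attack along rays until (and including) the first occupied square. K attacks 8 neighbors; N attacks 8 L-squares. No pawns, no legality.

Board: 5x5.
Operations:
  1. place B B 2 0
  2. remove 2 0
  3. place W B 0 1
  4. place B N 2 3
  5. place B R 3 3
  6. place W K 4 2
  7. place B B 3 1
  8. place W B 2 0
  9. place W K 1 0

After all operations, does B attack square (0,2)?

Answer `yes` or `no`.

Answer: yes

Derivation:
Op 1: place BB@(2,0)
Op 2: remove (2,0)
Op 3: place WB@(0,1)
Op 4: place BN@(2,3)
Op 5: place BR@(3,3)
Op 6: place WK@(4,2)
Op 7: place BB@(3,1)
Op 8: place WB@(2,0)
Op 9: place WK@(1,0)
Per-piece attacks for B:
  BN@(2,3): attacks (4,4) (0,4) (3,1) (4,2) (1,1) (0,2)
  BB@(3,1): attacks (4,2) (4,0) (2,2) (1,3) (0,4) (2,0) [ray(1,1) blocked at (4,2); ray(-1,-1) blocked at (2,0)]
  BR@(3,3): attacks (3,4) (3,2) (3,1) (4,3) (2,3) [ray(0,-1) blocked at (3,1); ray(-1,0) blocked at (2,3)]
B attacks (0,2): yes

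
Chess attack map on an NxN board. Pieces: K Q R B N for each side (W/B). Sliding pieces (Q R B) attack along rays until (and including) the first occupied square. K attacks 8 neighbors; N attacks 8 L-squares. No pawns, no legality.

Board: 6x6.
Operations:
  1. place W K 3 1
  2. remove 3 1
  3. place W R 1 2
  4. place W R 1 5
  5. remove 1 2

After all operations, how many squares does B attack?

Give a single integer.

Answer: 0

Derivation:
Op 1: place WK@(3,1)
Op 2: remove (3,1)
Op 3: place WR@(1,2)
Op 4: place WR@(1,5)
Op 5: remove (1,2)
Per-piece attacks for B:
Union (0 distinct): (none)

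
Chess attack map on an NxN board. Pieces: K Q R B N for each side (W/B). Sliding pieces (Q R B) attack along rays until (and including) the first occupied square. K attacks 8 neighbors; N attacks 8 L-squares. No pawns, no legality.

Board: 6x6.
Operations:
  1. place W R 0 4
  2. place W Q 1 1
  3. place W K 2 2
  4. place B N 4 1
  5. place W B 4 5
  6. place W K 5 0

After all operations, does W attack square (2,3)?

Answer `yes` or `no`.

Answer: yes

Derivation:
Op 1: place WR@(0,4)
Op 2: place WQ@(1,1)
Op 3: place WK@(2,2)
Op 4: place BN@(4,1)
Op 5: place WB@(4,5)
Op 6: place WK@(5,0)
Per-piece attacks for W:
  WR@(0,4): attacks (0,5) (0,3) (0,2) (0,1) (0,0) (1,4) (2,4) (3,4) (4,4) (5,4)
  WQ@(1,1): attacks (1,2) (1,3) (1,4) (1,5) (1,0) (2,1) (3,1) (4,1) (0,1) (2,2) (2,0) (0,2) (0,0) [ray(1,0) blocked at (4,1); ray(1,1) blocked at (2,2)]
  WK@(2,2): attacks (2,3) (2,1) (3,2) (1,2) (3,3) (3,1) (1,3) (1,1)
  WB@(4,5): attacks (5,4) (3,4) (2,3) (1,2) (0,1)
  WK@(5,0): attacks (5,1) (4,0) (4,1)
W attacks (2,3): yes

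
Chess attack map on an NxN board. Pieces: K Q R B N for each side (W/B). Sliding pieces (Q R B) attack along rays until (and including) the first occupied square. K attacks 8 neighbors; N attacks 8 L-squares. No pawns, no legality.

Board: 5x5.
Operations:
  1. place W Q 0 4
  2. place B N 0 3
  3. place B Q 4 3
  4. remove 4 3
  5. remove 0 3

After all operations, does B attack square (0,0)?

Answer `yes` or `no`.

Answer: no

Derivation:
Op 1: place WQ@(0,4)
Op 2: place BN@(0,3)
Op 3: place BQ@(4,3)
Op 4: remove (4,3)
Op 5: remove (0,3)
Per-piece attacks for B:
B attacks (0,0): no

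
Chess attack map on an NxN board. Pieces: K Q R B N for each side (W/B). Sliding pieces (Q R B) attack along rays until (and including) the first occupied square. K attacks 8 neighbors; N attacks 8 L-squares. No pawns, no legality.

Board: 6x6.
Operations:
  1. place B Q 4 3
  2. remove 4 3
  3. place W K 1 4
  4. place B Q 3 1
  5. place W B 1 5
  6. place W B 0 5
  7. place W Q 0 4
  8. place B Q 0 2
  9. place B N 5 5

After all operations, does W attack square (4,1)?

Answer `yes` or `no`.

Answer: no

Derivation:
Op 1: place BQ@(4,3)
Op 2: remove (4,3)
Op 3: place WK@(1,4)
Op 4: place BQ@(3,1)
Op 5: place WB@(1,5)
Op 6: place WB@(0,5)
Op 7: place WQ@(0,4)
Op 8: place BQ@(0,2)
Op 9: place BN@(5,5)
Per-piece attacks for W:
  WQ@(0,4): attacks (0,5) (0,3) (0,2) (1,4) (1,5) (1,3) (2,2) (3,1) [ray(0,1) blocked at (0,5); ray(0,-1) blocked at (0,2); ray(1,0) blocked at (1,4); ray(1,1) blocked at (1,5); ray(1,-1) blocked at (3,1)]
  WB@(0,5): attacks (1,4) [ray(1,-1) blocked at (1,4)]
  WK@(1,4): attacks (1,5) (1,3) (2,4) (0,4) (2,5) (2,3) (0,5) (0,3)
  WB@(1,5): attacks (2,4) (3,3) (4,2) (5,1) (0,4) [ray(-1,-1) blocked at (0,4)]
W attacks (4,1): no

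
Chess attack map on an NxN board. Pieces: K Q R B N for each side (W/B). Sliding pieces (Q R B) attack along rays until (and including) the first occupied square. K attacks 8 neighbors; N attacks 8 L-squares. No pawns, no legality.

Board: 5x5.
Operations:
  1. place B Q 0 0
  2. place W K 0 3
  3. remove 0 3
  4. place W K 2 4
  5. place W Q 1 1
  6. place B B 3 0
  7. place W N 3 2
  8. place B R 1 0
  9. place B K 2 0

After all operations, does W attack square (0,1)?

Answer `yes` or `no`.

Op 1: place BQ@(0,0)
Op 2: place WK@(0,3)
Op 3: remove (0,3)
Op 4: place WK@(2,4)
Op 5: place WQ@(1,1)
Op 6: place BB@(3,0)
Op 7: place WN@(3,2)
Op 8: place BR@(1,0)
Op 9: place BK@(2,0)
Per-piece attacks for W:
  WQ@(1,1): attacks (1,2) (1,3) (1,4) (1,0) (2,1) (3,1) (4,1) (0,1) (2,2) (3,3) (4,4) (2,0) (0,2) (0,0) [ray(0,-1) blocked at (1,0); ray(1,-1) blocked at (2,0); ray(-1,-1) blocked at (0,0)]
  WK@(2,4): attacks (2,3) (3,4) (1,4) (3,3) (1,3)
  WN@(3,2): attacks (4,4) (2,4) (1,3) (4,0) (2,0) (1,1)
W attacks (0,1): yes

Answer: yes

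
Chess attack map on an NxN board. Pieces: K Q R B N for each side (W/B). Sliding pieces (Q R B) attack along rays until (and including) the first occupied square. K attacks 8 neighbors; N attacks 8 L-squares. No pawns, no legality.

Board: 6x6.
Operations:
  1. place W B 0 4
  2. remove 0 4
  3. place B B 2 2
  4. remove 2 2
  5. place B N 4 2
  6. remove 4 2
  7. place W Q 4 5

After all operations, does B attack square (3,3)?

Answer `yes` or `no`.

Op 1: place WB@(0,4)
Op 2: remove (0,4)
Op 3: place BB@(2,2)
Op 4: remove (2,2)
Op 5: place BN@(4,2)
Op 6: remove (4,2)
Op 7: place WQ@(4,5)
Per-piece attacks for B:
B attacks (3,3): no

Answer: no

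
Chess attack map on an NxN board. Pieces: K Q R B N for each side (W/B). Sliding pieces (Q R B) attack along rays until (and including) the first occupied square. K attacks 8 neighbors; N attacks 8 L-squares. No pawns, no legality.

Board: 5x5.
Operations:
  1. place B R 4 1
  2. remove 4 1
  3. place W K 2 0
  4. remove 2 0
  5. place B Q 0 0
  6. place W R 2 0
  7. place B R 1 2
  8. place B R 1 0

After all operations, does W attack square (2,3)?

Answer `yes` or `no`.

Op 1: place BR@(4,1)
Op 2: remove (4,1)
Op 3: place WK@(2,0)
Op 4: remove (2,0)
Op 5: place BQ@(0,0)
Op 6: place WR@(2,0)
Op 7: place BR@(1,2)
Op 8: place BR@(1,0)
Per-piece attacks for W:
  WR@(2,0): attacks (2,1) (2,2) (2,3) (2,4) (3,0) (4,0) (1,0) [ray(-1,0) blocked at (1,0)]
W attacks (2,3): yes

Answer: yes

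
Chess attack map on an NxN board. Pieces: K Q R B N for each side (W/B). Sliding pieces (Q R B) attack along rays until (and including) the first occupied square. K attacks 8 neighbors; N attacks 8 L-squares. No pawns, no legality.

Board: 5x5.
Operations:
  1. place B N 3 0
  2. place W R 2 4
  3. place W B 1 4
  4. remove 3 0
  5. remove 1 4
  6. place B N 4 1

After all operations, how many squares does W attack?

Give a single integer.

Op 1: place BN@(3,0)
Op 2: place WR@(2,4)
Op 3: place WB@(1,4)
Op 4: remove (3,0)
Op 5: remove (1,4)
Op 6: place BN@(4,1)
Per-piece attacks for W:
  WR@(2,4): attacks (2,3) (2,2) (2,1) (2,0) (3,4) (4,4) (1,4) (0,4)
Union (8 distinct): (0,4) (1,4) (2,0) (2,1) (2,2) (2,3) (3,4) (4,4)

Answer: 8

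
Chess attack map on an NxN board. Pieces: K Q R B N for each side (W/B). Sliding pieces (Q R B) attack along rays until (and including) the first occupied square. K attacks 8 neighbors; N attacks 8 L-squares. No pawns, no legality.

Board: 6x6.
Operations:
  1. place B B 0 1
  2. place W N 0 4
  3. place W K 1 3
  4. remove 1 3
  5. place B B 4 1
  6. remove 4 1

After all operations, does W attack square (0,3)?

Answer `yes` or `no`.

Answer: no

Derivation:
Op 1: place BB@(0,1)
Op 2: place WN@(0,4)
Op 3: place WK@(1,3)
Op 4: remove (1,3)
Op 5: place BB@(4,1)
Op 6: remove (4,1)
Per-piece attacks for W:
  WN@(0,4): attacks (2,5) (1,2) (2,3)
W attacks (0,3): no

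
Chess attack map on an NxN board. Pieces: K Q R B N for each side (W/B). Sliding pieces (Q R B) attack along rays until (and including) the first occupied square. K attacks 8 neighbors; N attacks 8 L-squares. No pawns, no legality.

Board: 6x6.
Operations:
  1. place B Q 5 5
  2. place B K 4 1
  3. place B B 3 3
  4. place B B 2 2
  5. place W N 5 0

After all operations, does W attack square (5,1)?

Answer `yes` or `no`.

Answer: no

Derivation:
Op 1: place BQ@(5,5)
Op 2: place BK@(4,1)
Op 3: place BB@(3,3)
Op 4: place BB@(2,2)
Op 5: place WN@(5,0)
Per-piece attacks for W:
  WN@(5,0): attacks (4,2) (3,1)
W attacks (5,1): no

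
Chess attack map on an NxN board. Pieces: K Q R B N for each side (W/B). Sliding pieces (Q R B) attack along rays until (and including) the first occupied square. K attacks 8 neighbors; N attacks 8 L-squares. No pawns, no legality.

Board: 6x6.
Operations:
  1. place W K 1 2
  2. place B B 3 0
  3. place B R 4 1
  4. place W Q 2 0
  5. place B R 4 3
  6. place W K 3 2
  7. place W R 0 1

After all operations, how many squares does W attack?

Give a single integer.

Op 1: place WK@(1,2)
Op 2: place BB@(3,0)
Op 3: place BR@(4,1)
Op 4: place WQ@(2,0)
Op 5: place BR@(4,3)
Op 6: place WK@(3,2)
Op 7: place WR@(0,1)
Per-piece attacks for W:
  WR@(0,1): attacks (0,2) (0,3) (0,4) (0,5) (0,0) (1,1) (2,1) (3,1) (4,1) [ray(1,0) blocked at (4,1)]
  WK@(1,2): attacks (1,3) (1,1) (2,2) (0,2) (2,3) (2,1) (0,3) (0,1)
  WQ@(2,0): attacks (2,1) (2,2) (2,3) (2,4) (2,5) (3,0) (1,0) (0,0) (3,1) (4,2) (5,3) (1,1) (0,2) [ray(1,0) blocked at (3,0)]
  WK@(3,2): attacks (3,3) (3,1) (4,2) (2,2) (4,3) (4,1) (2,3) (2,1)
Union (21 distinct): (0,0) (0,1) (0,2) (0,3) (0,4) (0,5) (1,0) (1,1) (1,3) (2,1) (2,2) (2,3) (2,4) (2,5) (3,0) (3,1) (3,3) (4,1) (4,2) (4,3) (5,3)

Answer: 21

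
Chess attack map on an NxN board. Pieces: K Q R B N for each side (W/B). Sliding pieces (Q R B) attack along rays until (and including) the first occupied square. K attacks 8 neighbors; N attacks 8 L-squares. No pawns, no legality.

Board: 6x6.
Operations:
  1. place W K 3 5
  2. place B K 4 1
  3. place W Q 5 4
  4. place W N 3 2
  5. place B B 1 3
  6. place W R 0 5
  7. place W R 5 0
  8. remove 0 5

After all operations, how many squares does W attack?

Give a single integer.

Answer: 22

Derivation:
Op 1: place WK@(3,5)
Op 2: place BK@(4,1)
Op 3: place WQ@(5,4)
Op 4: place WN@(3,2)
Op 5: place BB@(1,3)
Op 6: place WR@(0,5)
Op 7: place WR@(5,0)
Op 8: remove (0,5)
Per-piece attacks for W:
  WN@(3,2): attacks (4,4) (5,3) (2,4) (1,3) (4,0) (5,1) (2,0) (1,1)
  WK@(3,5): attacks (3,4) (4,5) (2,5) (4,4) (2,4)
  WR@(5,0): attacks (5,1) (5,2) (5,3) (5,4) (4,0) (3,0) (2,0) (1,0) (0,0) [ray(0,1) blocked at (5,4)]
  WQ@(5,4): attacks (5,5) (5,3) (5,2) (5,1) (5,0) (4,4) (3,4) (2,4) (1,4) (0,4) (4,5) (4,3) (3,2) [ray(0,-1) blocked at (5,0); ray(-1,-1) blocked at (3,2)]
Union (22 distinct): (0,0) (0,4) (1,0) (1,1) (1,3) (1,4) (2,0) (2,4) (2,5) (3,0) (3,2) (3,4) (4,0) (4,3) (4,4) (4,5) (5,0) (5,1) (5,2) (5,3) (5,4) (5,5)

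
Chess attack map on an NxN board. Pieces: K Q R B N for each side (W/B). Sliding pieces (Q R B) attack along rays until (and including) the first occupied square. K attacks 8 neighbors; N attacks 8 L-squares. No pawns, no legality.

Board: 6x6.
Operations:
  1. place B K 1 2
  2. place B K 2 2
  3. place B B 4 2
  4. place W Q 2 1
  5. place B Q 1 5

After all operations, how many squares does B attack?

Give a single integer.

Op 1: place BK@(1,2)
Op 2: place BK@(2,2)
Op 3: place BB@(4,2)
Op 4: place WQ@(2,1)
Op 5: place BQ@(1,5)
Per-piece attacks for B:
  BK@(1,2): attacks (1,3) (1,1) (2,2) (0,2) (2,3) (2,1) (0,3) (0,1)
  BQ@(1,5): attacks (1,4) (1,3) (1,2) (2,5) (3,5) (4,5) (5,5) (0,5) (2,4) (3,3) (4,2) (0,4) [ray(0,-1) blocked at (1,2); ray(1,-1) blocked at (4,2)]
  BK@(2,2): attacks (2,3) (2,1) (3,2) (1,2) (3,3) (3,1) (1,3) (1,1)
  BB@(4,2): attacks (5,3) (5,1) (3,3) (2,4) (1,5) (3,1) (2,0) [ray(-1,1) blocked at (1,5)]
Union (25 distinct): (0,1) (0,2) (0,3) (0,4) (0,5) (1,1) (1,2) (1,3) (1,4) (1,5) (2,0) (2,1) (2,2) (2,3) (2,4) (2,5) (3,1) (3,2) (3,3) (3,5) (4,2) (4,5) (5,1) (5,3) (5,5)

Answer: 25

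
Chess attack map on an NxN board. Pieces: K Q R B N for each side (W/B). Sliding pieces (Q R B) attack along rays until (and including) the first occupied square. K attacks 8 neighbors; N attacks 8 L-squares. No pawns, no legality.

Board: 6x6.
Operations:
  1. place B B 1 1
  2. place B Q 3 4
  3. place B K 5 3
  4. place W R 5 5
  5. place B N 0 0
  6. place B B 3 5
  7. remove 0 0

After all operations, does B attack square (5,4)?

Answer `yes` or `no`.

Op 1: place BB@(1,1)
Op 2: place BQ@(3,4)
Op 3: place BK@(5,3)
Op 4: place WR@(5,5)
Op 5: place BN@(0,0)
Op 6: place BB@(3,5)
Op 7: remove (0,0)
Per-piece attacks for B:
  BB@(1,1): attacks (2,2) (3,3) (4,4) (5,5) (2,0) (0,2) (0,0) [ray(1,1) blocked at (5,5)]
  BQ@(3,4): attacks (3,5) (3,3) (3,2) (3,1) (3,0) (4,4) (5,4) (2,4) (1,4) (0,4) (4,5) (4,3) (5,2) (2,5) (2,3) (1,2) (0,1) [ray(0,1) blocked at (3,5)]
  BB@(3,5): attacks (4,4) (5,3) (2,4) (1,3) (0,2) [ray(1,-1) blocked at (5,3)]
  BK@(5,3): attacks (5,4) (5,2) (4,3) (4,4) (4,2)
B attacks (5,4): yes

Answer: yes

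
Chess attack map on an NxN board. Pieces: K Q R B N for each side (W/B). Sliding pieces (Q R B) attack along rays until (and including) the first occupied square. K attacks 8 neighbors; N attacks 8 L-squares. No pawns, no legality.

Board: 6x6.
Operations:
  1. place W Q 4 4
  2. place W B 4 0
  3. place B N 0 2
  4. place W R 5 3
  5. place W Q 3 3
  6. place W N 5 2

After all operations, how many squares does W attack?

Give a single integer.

Op 1: place WQ@(4,4)
Op 2: place WB@(4,0)
Op 3: place BN@(0,2)
Op 4: place WR@(5,3)
Op 5: place WQ@(3,3)
Op 6: place WN@(5,2)
Per-piece attacks for W:
  WQ@(3,3): attacks (3,4) (3,5) (3,2) (3,1) (3,0) (4,3) (5,3) (2,3) (1,3) (0,3) (4,4) (4,2) (5,1) (2,4) (1,5) (2,2) (1,1) (0,0) [ray(1,0) blocked at (5,3); ray(1,1) blocked at (4,4)]
  WB@(4,0): attacks (5,1) (3,1) (2,2) (1,3) (0,4)
  WQ@(4,4): attacks (4,5) (4,3) (4,2) (4,1) (4,0) (5,4) (3,4) (2,4) (1,4) (0,4) (5,5) (5,3) (3,5) (3,3) [ray(0,-1) blocked at (4,0); ray(1,-1) blocked at (5,3); ray(-1,-1) blocked at (3,3)]
  WN@(5,2): attacks (4,4) (3,3) (4,0) (3,1)
  WR@(5,3): attacks (5,4) (5,5) (5,2) (4,3) (3,3) [ray(0,-1) blocked at (5,2); ray(-1,0) blocked at (3,3)]
Union (27 distinct): (0,0) (0,3) (0,4) (1,1) (1,3) (1,4) (1,5) (2,2) (2,3) (2,4) (3,0) (3,1) (3,2) (3,3) (3,4) (3,5) (4,0) (4,1) (4,2) (4,3) (4,4) (4,5) (5,1) (5,2) (5,3) (5,4) (5,5)

Answer: 27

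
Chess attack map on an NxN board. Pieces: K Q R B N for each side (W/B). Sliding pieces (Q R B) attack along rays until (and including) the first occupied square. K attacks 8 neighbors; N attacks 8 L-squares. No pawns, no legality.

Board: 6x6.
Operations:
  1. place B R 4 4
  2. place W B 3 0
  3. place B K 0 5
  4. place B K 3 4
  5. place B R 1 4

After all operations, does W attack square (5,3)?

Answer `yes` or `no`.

Answer: no

Derivation:
Op 1: place BR@(4,4)
Op 2: place WB@(3,0)
Op 3: place BK@(0,5)
Op 4: place BK@(3,4)
Op 5: place BR@(1,4)
Per-piece attacks for W:
  WB@(3,0): attacks (4,1) (5,2) (2,1) (1,2) (0,3)
W attacks (5,3): no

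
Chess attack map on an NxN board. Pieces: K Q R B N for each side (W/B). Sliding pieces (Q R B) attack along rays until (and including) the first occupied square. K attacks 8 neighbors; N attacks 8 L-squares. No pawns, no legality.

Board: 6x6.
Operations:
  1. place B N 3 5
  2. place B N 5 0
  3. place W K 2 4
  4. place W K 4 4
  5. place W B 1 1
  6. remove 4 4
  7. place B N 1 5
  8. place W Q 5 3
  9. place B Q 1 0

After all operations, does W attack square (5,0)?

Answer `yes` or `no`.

Op 1: place BN@(3,5)
Op 2: place BN@(5,0)
Op 3: place WK@(2,4)
Op 4: place WK@(4,4)
Op 5: place WB@(1,1)
Op 6: remove (4,4)
Op 7: place BN@(1,5)
Op 8: place WQ@(5,3)
Op 9: place BQ@(1,0)
Per-piece attacks for W:
  WB@(1,1): attacks (2,2) (3,3) (4,4) (5,5) (2,0) (0,2) (0,0)
  WK@(2,4): attacks (2,5) (2,3) (3,4) (1,4) (3,5) (3,3) (1,5) (1,3)
  WQ@(5,3): attacks (5,4) (5,5) (5,2) (5,1) (5,0) (4,3) (3,3) (2,3) (1,3) (0,3) (4,4) (3,5) (4,2) (3,1) (2,0) [ray(0,-1) blocked at (5,0); ray(-1,1) blocked at (3,5)]
W attacks (5,0): yes

Answer: yes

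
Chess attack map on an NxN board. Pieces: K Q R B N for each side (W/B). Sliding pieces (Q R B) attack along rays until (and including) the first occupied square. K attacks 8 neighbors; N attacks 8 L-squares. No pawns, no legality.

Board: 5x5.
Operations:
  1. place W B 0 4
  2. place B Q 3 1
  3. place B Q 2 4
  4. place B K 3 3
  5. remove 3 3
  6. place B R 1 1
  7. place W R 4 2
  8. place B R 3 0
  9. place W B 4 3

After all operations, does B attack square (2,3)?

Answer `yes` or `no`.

Op 1: place WB@(0,4)
Op 2: place BQ@(3,1)
Op 3: place BQ@(2,4)
Op 4: place BK@(3,3)
Op 5: remove (3,3)
Op 6: place BR@(1,1)
Op 7: place WR@(4,2)
Op 8: place BR@(3,0)
Op 9: place WB@(4,3)
Per-piece attacks for B:
  BR@(1,1): attacks (1,2) (1,3) (1,4) (1,0) (2,1) (3,1) (0,1) [ray(1,0) blocked at (3,1)]
  BQ@(2,4): attacks (2,3) (2,2) (2,1) (2,0) (3,4) (4,4) (1,4) (0,4) (3,3) (4,2) (1,3) (0,2) [ray(-1,0) blocked at (0,4); ray(1,-1) blocked at (4,2)]
  BR@(3,0): attacks (3,1) (4,0) (2,0) (1,0) (0,0) [ray(0,1) blocked at (3,1)]
  BQ@(3,1): attacks (3,2) (3,3) (3,4) (3,0) (4,1) (2,1) (1,1) (4,2) (4,0) (2,2) (1,3) (0,4) (2,0) [ray(0,-1) blocked at (3,0); ray(-1,0) blocked at (1,1); ray(1,1) blocked at (4,2); ray(-1,1) blocked at (0,4)]
B attacks (2,3): yes

Answer: yes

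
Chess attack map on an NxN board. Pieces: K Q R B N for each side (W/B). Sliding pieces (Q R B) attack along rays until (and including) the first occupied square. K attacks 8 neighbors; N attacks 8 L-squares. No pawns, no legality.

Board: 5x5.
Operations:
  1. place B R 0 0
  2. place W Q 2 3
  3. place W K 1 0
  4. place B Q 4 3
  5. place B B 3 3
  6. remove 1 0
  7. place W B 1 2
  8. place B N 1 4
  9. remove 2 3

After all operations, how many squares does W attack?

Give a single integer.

Answer: 6

Derivation:
Op 1: place BR@(0,0)
Op 2: place WQ@(2,3)
Op 3: place WK@(1,0)
Op 4: place BQ@(4,3)
Op 5: place BB@(3,3)
Op 6: remove (1,0)
Op 7: place WB@(1,2)
Op 8: place BN@(1,4)
Op 9: remove (2,3)
Per-piece attacks for W:
  WB@(1,2): attacks (2,3) (3,4) (2,1) (3,0) (0,3) (0,1)
Union (6 distinct): (0,1) (0,3) (2,1) (2,3) (3,0) (3,4)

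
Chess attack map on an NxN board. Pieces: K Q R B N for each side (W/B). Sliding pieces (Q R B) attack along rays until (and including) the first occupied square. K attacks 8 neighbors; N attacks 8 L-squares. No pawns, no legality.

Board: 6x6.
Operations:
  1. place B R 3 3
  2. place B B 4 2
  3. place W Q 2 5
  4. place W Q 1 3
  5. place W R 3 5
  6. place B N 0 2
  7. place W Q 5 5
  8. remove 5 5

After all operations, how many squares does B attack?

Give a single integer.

Answer: 15

Derivation:
Op 1: place BR@(3,3)
Op 2: place BB@(4,2)
Op 3: place WQ@(2,5)
Op 4: place WQ@(1,3)
Op 5: place WR@(3,5)
Op 6: place BN@(0,2)
Op 7: place WQ@(5,5)
Op 8: remove (5,5)
Per-piece attacks for B:
  BN@(0,2): attacks (1,4) (2,3) (1,0) (2,1)
  BR@(3,3): attacks (3,4) (3,5) (3,2) (3,1) (3,0) (4,3) (5,3) (2,3) (1,3) [ray(0,1) blocked at (3,5); ray(-1,0) blocked at (1,3)]
  BB@(4,2): attacks (5,3) (5,1) (3,3) (3,1) (2,0) [ray(-1,1) blocked at (3,3)]
Union (15 distinct): (1,0) (1,3) (1,4) (2,0) (2,1) (2,3) (3,0) (3,1) (3,2) (3,3) (3,4) (3,5) (4,3) (5,1) (5,3)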